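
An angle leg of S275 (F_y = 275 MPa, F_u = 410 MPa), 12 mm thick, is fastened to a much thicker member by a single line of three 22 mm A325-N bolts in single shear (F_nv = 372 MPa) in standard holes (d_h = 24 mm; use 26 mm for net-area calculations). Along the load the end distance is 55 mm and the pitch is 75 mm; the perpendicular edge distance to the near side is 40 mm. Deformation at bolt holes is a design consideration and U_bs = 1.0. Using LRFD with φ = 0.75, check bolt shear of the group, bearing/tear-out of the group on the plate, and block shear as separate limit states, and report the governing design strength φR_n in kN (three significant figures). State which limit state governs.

318 kN (bolt shear governs)

Bolt shear: A_b = π·22²/4 = 380.1 mm²; R_n = 372 × 380.1 × 3 × 1 / 1000 = 424.2 kN → 0.75 × 424.2 = 318 kN.
Bearing: edge l_c = 43, r_n = 253.9 kN; interior l_c = 51, r_n = 259.8 kN; R_n = 253.9 + 2·259.8 = 773.4 kN → 580 kN.
Block shear: A_gv = 2460, A_nv = 1680, A_nt = 324 mm²; R_n = min(0.6F_uA_nv, 0.6F_yA_gv) + U_bs·F_u·A_nt = 538.7 kN → 404 kN.
Bolt shear governs: 318 kN.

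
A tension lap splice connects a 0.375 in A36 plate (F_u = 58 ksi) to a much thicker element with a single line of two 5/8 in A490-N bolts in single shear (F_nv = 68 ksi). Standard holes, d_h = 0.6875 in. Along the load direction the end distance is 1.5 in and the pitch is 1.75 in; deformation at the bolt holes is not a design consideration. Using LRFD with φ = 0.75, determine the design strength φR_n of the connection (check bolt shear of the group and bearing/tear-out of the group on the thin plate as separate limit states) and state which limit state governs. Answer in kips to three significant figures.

31.3 kips (bolt shear governs)

Bolt shear: A_b = π·0.625²/4 = 0.3068 in²; R_n = 68 × 0.3068 × 2 × 1 = 41.72 kips → 0.75 × 41.72 = 31.3 kips.
Bearing (1.5 l_c t F_u ≤ 3.0 d t F_u): upper limit = 3.0·0.625·0.375·58 = 40.78 kips.
  Edge l_c = 1.5 − 0.6875/2 = 1.156 → r_n = 37.72 kips; interior l_c = 1.75 − 0.6875 = 1.062 → r_n = 34.66 kips.
  R_n,bearing = 1·37.72 + 1·34.66 = 72.39 kips → 0.75 × 72.39 = 54.3 kips.
Bolt shear governs: 31.3 kips.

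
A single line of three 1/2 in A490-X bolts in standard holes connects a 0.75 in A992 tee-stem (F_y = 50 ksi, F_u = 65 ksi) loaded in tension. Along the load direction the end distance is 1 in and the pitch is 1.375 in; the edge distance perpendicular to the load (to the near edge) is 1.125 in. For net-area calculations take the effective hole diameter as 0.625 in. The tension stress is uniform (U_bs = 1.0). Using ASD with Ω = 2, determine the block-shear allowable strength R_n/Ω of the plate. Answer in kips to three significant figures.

Shear plane L_v = 1 + 2·1.375 = 3.75 in; A_gv = 3.75 × 0.75 = 2.812 in².
A_nv = (3.75 − 2.5·0.625) × 0.75 = 1.641 in².
A_nt = (1.125 − 0.5·0.625) × 0.75 = 0.6094 in².
0.6 F_u A_nv = 63.98 kips; 0.6 F_y A_gv = 84.38 kips → shear rupture governs the shear term.
R_n = 63.98 + 1.0 × 65 × 0.6094 = 103.6 kips.
Allowable strength R_n/Ω = 103.6 / 2 = 51.8 kips.

51.8 kips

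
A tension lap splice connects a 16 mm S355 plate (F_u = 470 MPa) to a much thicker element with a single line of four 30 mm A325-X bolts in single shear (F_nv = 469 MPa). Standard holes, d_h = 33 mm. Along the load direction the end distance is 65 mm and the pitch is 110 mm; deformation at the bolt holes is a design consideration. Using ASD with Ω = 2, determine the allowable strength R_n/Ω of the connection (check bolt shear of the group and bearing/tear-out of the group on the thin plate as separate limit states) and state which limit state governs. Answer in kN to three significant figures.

663 kN (bolt shear governs)

Bolt shear: A_b = π·30²/4 = 706.9 mm²; R_n = 469 × 706.9 × 4 × 1 / 1000 = 1326 kN → 1326 / 2 = 663 kN.
Bearing (1.2 l_c t F_u ≤ 2.4 d t F_u): upper limit = 2.4·30·16·470 / 1000 = 541.4 kN.
  Edge l_c = 65 − 33/2 = 48.5 → r_n = 437.7 kN; interior l_c = 110 − 33 = 77 → r_n = 541.4 kN.
  R_n,bearing = 1·437.7 + 3·541.4 = 2062 kN → 2062 / 2 = 1030 kN.
Bolt shear governs: 663 kN.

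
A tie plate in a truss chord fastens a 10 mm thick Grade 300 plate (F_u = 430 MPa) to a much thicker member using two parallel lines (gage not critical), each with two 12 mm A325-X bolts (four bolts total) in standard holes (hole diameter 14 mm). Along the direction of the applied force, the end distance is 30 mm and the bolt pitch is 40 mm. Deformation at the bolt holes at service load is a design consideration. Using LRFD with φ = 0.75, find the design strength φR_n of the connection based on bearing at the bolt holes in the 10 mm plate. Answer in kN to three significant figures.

364 kN

Per bolt r_n = 1.2 l_c t F_u ≤ 2.4 d t F_u; upper limit = 2.4 × 12 × 10 × 430 / 1000 = 123.8 kN.
Edge bolt: l_c = 30 − 14/2 = 23 mm → 1.2 × 23 × 10 × 430 / 1000 = 118.7 → r_n = 118.7 kN.
Interior bolts: l_c = 40 − 14 = 26 mm → 1.2 × 26 × 10 × 430 / 1000 = 134.2 → r_n = 123.8 kN.
R_n = 2 × 118.7 + 2 × 123.8 = 485 kN.
Design strength φR_n = 0.75 × 485 = 364 kN.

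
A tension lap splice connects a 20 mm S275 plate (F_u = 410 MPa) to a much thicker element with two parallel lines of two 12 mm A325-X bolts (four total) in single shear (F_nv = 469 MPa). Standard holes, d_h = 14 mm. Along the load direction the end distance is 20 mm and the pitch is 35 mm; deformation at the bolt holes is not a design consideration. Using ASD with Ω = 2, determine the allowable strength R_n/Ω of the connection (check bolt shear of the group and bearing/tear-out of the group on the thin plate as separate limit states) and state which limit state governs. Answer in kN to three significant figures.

106 kN (bolt shear governs)

Bolt shear: A_b = π·12²/4 = 113.1 mm²; R_n = 469 × 113.1 × 4 × 1 / 1000 = 212.2 kN → 212.2 / 2 = 106 kN.
Bearing (1.5 l_c t F_u ≤ 3.0 d t F_u): upper limit = 3.0·12·20·410 / 1000 = 295.2 kN.
  Edge l_c = 20 − 14/2 = 13 → r_n = 159.9 kN; interior l_c = 35 − 14 = 21 → r_n = 258.3 kN.
  R_n,bearing = 2·159.9 + 2·258.3 = 836.4 kN → 836.4 / 2 = 418 kN.
Bolt shear governs: 106 kN.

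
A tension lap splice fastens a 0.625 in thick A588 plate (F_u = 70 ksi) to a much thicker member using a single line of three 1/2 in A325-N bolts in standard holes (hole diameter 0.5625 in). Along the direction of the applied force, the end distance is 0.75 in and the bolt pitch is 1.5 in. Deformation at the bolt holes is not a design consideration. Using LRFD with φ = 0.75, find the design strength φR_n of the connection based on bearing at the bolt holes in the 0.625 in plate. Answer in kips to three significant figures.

115 kips

Per bolt r_n = 1.5 l_c t F_u ≤ 3.0 d t F_u; upper limit = 3.0 × 0.5 × 0.625 × 70 = 65.62 kips.
Edge bolt: l_c = 0.75 − 0.5625/2 = 0.4688 in → 1.5 × 0.4688 × 0.625 × 70 = 30.76 → r_n = 30.76 kips.
Interior bolts: l_c = 1.5 − 0.5625 = 0.9375 in → 1.5 × 0.9375 × 0.625 × 70 = 61.52 → r_n = 61.52 kips.
R_n = 1 × 30.76 + 2 × 61.52 = 153.8 kips.
Design strength φR_n = 0.75 × 153.8 = 115 kips.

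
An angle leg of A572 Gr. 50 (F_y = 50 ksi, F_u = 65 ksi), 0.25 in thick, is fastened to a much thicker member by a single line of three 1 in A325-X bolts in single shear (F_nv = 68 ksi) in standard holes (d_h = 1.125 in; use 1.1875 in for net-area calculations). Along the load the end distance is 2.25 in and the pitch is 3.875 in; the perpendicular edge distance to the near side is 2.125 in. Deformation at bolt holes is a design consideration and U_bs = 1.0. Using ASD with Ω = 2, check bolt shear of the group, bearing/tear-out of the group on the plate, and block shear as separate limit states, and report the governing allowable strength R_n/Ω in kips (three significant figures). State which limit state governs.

Bolt shear: A_b = π·1²/4 = 0.7854 in²; R_n = 68 × 0.7854 × 3 × 1 = 160.2 kips → 160.2 / 2 = 80.1 kips.
Bearing: edge l_c = 1.688, r_n = 32.91 kips; interior l_c = 2.75, r_n = 39 kips; R_n = 32.91 + 2·39 = 110.9 kips → 55.5 kips.
Block shear: A_gv = 2.5, A_nv = 1.758, A_nt = 0.3828 in²; R_n = min(0.6F_uA_nv, 0.6F_yA_gv) + U_bs·F_u·A_nt = 93.44 kips → 46.7 kips.
Block shear governs: 46.7 kips.

46.7 kips (block shear governs)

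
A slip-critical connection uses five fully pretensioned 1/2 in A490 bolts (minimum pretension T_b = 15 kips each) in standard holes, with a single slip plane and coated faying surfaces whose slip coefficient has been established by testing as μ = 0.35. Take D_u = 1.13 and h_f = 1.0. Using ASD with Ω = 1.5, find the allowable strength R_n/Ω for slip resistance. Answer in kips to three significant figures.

19.8 kips

R_n = μ · D_u · h_f · T_b · n_s · n_b = 0.35 × 1.13 × 1.0 × 15 × 1 × 5 = 29.66 kips.
Allowable strength R_n/Ω = 29.66 / 1.5 = 19.8 kips.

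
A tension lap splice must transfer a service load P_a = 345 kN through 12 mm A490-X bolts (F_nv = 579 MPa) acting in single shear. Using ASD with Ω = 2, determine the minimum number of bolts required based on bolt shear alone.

11 bolts

A_b = π·12²/4 = 113.1 mm².
Per-bolt allowable strength R_n/Ω = 579 × 113.1 × 1 / 1000 / 2 = 32.74 kN.
n ≥ 345 / 32.74 = 10.54 → use 11 bolts.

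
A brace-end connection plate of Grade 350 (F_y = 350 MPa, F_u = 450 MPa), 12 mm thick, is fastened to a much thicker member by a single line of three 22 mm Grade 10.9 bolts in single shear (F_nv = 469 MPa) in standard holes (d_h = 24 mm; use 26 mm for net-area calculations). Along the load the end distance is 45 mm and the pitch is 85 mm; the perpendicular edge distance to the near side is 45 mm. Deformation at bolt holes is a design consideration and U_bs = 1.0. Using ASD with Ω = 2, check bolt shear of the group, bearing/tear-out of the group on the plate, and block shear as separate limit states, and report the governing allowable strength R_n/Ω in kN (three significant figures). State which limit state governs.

267 kN (bolt shear governs)

Bolt shear: A_b = π·22²/4 = 380.1 mm²; R_n = 469 × 380.1 × 3 × 1 / 1000 = 534.8 kN → 534.8 / 2 = 267 kN.
Bearing: edge l_c = 33, r_n = 213.8 kN; interior l_c = 61, r_n = 285.1 kN; R_n = 213.8 + 2·285.1 = 784.1 kN → 392 kN.
Block shear: A_gv = 2580, A_nv = 1800, A_nt = 384 mm²; R_n = min(0.6F_uA_nv, 0.6F_yA_gv) + U_bs·F_u·A_nt = 658.8 kN → 329 kN.
Bolt shear governs: 267 kN.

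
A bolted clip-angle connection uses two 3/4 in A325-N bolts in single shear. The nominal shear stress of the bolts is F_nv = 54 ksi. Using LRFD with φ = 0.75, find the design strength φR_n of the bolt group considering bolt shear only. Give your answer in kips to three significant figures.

35.8 kips

A_b = π × 0.75² / 4 = 0.4418 in².
R_n = F_nv · A_b · n · n_s = 54 × 0.4418 × 2 × 1 = 47.71 kips.
Design strength φR_n = 0.75 × 47.71 = 35.8 kips.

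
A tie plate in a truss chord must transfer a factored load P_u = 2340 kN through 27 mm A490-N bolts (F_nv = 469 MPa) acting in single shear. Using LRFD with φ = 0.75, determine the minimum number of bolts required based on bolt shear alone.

12 bolts

A_b = π·27²/4 = 572.6 mm².
Per-bolt design strength φR_n = 0.75 × 469 × 572.6 × 1 / 1000 = 201.4 kN.
n ≥ 2340 / 201.4 = 11.62 → use 12 bolts.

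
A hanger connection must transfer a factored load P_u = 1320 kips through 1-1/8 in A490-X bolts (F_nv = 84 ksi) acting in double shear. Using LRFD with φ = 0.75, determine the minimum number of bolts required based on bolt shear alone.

A_b = π·1.125²/4 = 0.994 in².
Per-bolt design strength φR_n = 0.75 × 84 × 0.994 × 2 = 125.2 kips.
n ≥ 1320 / 125.2 = 10.54 → use 11 bolts.

11 bolts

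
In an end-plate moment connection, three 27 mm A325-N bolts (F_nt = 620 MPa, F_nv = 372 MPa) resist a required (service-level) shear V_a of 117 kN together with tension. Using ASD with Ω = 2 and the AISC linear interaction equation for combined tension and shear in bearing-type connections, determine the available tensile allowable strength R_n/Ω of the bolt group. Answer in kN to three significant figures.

497 kN

A_b = π·27²/4 = 572.6 mm²; f_rv = 117 × 1000 / (3 × 572.6) = 68.12 MPa.
F'_nt = 1.3 F_nt − (Ω F_nt / F_nv) f_rv = 1.3·620 − (2·620/372)·68.12 = 578.9 MPa, capped at F_nt → F'_nt = 578.9 MPa.
R_n = F'_nt · A_b · n = 578.9 × 572.6 × 3 / 1000 = 994.4 kN.
Allowable strength R_n/Ω = 994.4 / 2 = 497 kN.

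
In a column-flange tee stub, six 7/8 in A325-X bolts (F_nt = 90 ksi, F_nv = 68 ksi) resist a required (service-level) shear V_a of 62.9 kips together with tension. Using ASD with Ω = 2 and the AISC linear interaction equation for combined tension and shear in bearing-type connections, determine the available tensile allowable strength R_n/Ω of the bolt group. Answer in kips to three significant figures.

128 kips

A_b = π·0.875²/4 = 0.6013 in²; f_rv = 62.9 / (6 × 0.6013) = 17.43 ksi.
F'_nt = 1.3 F_nt − (Ω F_nt / F_nv) f_rv = 1.3·90 − (2·90/68)·17.43 = 70.85 ksi, capped at F_nt → F'_nt = 70.85 ksi.
R_n = F'_nt · A_b · n = 70.85 × 0.6013 × 6 = 255.6 kips.
Allowable strength R_n/Ω = 255.6 / 2 = 128 kips.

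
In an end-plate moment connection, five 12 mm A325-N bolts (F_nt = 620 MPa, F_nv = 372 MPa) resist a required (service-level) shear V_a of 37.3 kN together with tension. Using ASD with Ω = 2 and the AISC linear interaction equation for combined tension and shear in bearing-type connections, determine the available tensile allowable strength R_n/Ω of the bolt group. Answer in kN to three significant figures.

A_b = π·12²/4 = 113.1 mm²; f_rv = 37.3 × 1000 / (5 × 113.1) = 65.96 MPa.
F'_nt = 1.3 F_nt − (Ω F_nt / F_nv) f_rv = 1.3·620 − (2·620/372)·65.96 = 586.1 MPa, capped at F_nt → F'_nt = 586.1 MPa.
R_n = F'_nt · A_b · n = 586.1 × 113.1 × 5 / 1000 = 331.4 kN.
Allowable strength R_n/Ω = 331.4 / 2 = 166 kN.

166 kN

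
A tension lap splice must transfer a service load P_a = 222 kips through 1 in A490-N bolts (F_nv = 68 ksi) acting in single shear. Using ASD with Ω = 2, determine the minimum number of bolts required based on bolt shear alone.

9 bolts

A_b = π·1²/4 = 0.7854 in².
Per-bolt allowable strength R_n/Ω = 68 × 0.7854 × 1 / 2 = 26.7 kips.
n ≥ 222 / 26.7 = 8.314 → use 9 bolts.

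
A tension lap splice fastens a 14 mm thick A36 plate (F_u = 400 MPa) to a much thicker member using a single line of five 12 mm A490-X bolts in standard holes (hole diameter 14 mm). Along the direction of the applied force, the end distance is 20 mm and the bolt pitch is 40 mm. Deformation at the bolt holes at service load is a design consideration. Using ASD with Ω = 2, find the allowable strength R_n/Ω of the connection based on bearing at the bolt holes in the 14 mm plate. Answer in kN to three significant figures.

Per bolt r_n = 1.2 l_c t F_u ≤ 2.4 d t F_u; upper limit = 2.4 × 12 × 14 × 400 / 1000 = 161.3 kN.
Edge bolt: l_c = 20 − 14/2 = 13 mm → 1.2 × 13 × 14 × 400 / 1000 = 87.36 → r_n = 87.36 kN.
Interior bolts: l_c = 40 − 14 = 26 mm → 1.2 × 26 × 14 × 400 / 1000 = 174.7 → r_n = 161.3 kN.
R_n = 1 × 87.36 + 4 × 161.3 = 732.5 kN.
Allowable strength R_n/Ω = 732.5 / 2 = 366 kN.

366 kN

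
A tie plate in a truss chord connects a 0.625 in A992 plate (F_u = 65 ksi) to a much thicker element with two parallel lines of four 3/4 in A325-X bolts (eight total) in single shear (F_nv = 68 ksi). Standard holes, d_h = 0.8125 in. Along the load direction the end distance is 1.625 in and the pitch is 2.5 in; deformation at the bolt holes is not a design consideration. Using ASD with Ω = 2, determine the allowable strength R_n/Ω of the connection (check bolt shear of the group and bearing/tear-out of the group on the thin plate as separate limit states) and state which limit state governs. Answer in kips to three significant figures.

Bolt shear: A_b = π·0.75²/4 = 0.4418 in²; R_n = 68 × 0.4418 × 8 × 1 = 240.3 kips → 240.3 / 2 = 120 kips.
Bearing (1.5 l_c t F_u ≤ 3.0 d t F_u): upper limit = 3.0·0.75·0.625·65 = 91.41 kips.
  Edge l_c = 1.625 − 0.8125/2 = 1.219 → r_n = 74.27 kips; interior l_c = 2.5 − 0.8125 = 1.688 → r_n = 91.41 kips.
  R_n,bearing = 2·74.27 + 6·91.41 = 697 kips → 697 / 2 = 348 kips.
Bolt shear governs: 120 kips.

120 kips (bolt shear governs)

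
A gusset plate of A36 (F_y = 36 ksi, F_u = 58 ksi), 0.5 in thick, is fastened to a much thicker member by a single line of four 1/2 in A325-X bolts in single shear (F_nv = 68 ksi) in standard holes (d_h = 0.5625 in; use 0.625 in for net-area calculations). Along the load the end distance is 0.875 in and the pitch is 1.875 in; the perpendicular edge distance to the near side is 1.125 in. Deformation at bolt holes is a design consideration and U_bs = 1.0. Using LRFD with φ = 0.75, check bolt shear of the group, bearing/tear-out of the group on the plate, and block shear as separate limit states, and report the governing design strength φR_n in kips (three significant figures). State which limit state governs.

40.1 kips (bolt shear governs)

Bolt shear: A_b = π·0.5²/4 = 0.1963 in²; R_n = 68 × 0.1963 × 4 × 1 = 53.41 kips → 0.75 × 53.41 = 40.1 kips.
Bearing: edge l_c = 0.5938, r_n = 20.66 kips; interior l_c = 1.312, r_n = 34.8 kips; R_n = 20.66 + 3·34.8 = 125.1 kips → 93.8 kips.
Block shear: A_gv = 3.25, A_nv = 2.156, A_nt = 0.4062 in²; R_n = min(0.6F_uA_nv, 0.6F_yA_gv) + U_bs·F_u·A_nt = 93.76 kips → 70.3 kips.
Bolt shear governs: 40.1 kips.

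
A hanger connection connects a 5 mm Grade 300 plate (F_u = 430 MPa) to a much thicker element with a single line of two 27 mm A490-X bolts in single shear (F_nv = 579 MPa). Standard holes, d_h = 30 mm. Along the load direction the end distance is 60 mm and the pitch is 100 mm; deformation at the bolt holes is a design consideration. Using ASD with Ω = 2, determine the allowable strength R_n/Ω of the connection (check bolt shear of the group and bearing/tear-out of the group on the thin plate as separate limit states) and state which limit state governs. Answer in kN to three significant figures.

Bolt shear: A_b = π·27²/4 = 572.6 mm²; R_n = 579 × 572.6 × 2 × 1 / 1000 = 663 kN → 663 / 2 = 332 kN.
Bearing (1.2 l_c t F_u ≤ 2.4 d t F_u): upper limit = 2.4·27·5·430 / 1000 = 139.3 kN.
  Edge l_c = 60 − 30/2 = 45 → r_n = 116.1 kN; interior l_c = 100 − 30 = 70 → r_n = 139.3 kN.
  R_n,bearing = 1·116.1 + 1·139.3 = 255.4 kN → 255.4 / 2 = 128 kN.
Bearing governs: 128 kN.

128 kN (bearing governs)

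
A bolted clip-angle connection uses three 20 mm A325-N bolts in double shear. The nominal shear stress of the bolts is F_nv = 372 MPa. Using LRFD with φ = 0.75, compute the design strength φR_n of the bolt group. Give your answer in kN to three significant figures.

A_b = π × 20² / 4 = 314.2 mm².
R_n = F_nv · A_b · n · n_s = 372 × 314.2 × 3 × 2 / 1000 = 701.2 kN.
Design strength φR_n = 0.75 × 701.2 = 526 kN.

526 kN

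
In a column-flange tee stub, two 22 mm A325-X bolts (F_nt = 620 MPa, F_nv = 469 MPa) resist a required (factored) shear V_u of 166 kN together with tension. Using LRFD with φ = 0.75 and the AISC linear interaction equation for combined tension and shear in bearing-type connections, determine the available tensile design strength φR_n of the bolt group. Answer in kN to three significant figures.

A_b = π·22²/4 = 380.1 mm²; f_rv = 166 × 1000 / (2 × 380.1) = 218.3 MPa.
F'_nt = 1.3 F_nt − (F_nt / φF_nv) f_rv = 1.3·620 − (620/(0.75·469))·218.3 = 421.1 MPa, capped at F_nt → F'_nt = 421.1 MPa.
R_n = F'_nt · A_b · n = 421.1 × 380.1 × 2 / 1000 = 320.2 kN.
Design strength φR_n = 0.75 × 320.2 = 240 kN.

240 kN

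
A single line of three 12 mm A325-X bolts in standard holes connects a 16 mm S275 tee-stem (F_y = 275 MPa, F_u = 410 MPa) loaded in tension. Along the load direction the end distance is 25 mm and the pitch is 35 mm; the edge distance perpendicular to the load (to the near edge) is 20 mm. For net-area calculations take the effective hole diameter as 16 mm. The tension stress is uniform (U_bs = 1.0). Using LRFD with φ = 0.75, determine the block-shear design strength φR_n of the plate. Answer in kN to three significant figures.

Shear plane L_v = 25 + 2·35 = 95 mm; A_gv = 95 × 16 = 1520 mm².
A_nv = (95 − 2.5·16) × 16 = 880 mm².
A_nt = (20 − 0.5·16) × 16 = 192 mm².
0.6 F_u A_nv = 216.5 kN; 0.6 F_y A_gv = 250.8 kN → shear rupture governs the shear term.
R_n = 216.5 + 1.0 × 410 × 192 / 1000 = 295.2 kN.
Design strength φR_n = 0.75 × 295.2 = 221 kN.

221 kN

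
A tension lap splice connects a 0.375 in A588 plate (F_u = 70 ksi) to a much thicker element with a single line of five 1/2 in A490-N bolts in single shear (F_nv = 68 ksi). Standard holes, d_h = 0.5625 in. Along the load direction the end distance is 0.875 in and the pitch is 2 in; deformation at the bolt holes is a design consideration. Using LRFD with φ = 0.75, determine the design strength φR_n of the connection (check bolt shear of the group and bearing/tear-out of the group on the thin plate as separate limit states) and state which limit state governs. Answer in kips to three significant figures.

50.1 kips (bolt shear governs)

Bolt shear: A_b = π·0.5²/4 = 0.1963 in²; R_n = 68 × 0.1963 × 5 × 1 = 66.76 kips → 0.75 × 66.76 = 50.1 kips.
Bearing (1.2 l_c t F_u ≤ 2.4 d t F_u): upper limit = 2.4·0.5·0.375·70 = 31.5 kips.
  Edge l_c = 0.875 − 0.5625/2 = 0.5938 → r_n = 18.7 kips; interior l_c = 2 − 0.5625 = 1.438 → r_n = 31.5 kips.
  R_n,bearing = 1·18.7 + 4·31.5 = 144.7 kips → 0.75 × 144.7 = 109 kips.
Bolt shear governs: 50.1 kips.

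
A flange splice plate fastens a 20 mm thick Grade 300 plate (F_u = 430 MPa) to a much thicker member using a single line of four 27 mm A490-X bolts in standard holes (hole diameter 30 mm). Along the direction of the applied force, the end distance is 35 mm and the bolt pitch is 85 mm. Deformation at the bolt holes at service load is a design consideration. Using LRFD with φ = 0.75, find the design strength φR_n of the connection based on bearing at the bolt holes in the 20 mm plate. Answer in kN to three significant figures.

1410 kN

Per bolt r_n = 1.2 l_c t F_u ≤ 2.4 d t F_u; upper limit = 2.4 × 27 × 20 × 430 / 1000 = 557.3 kN.
Edge bolt: l_c = 35 − 30/2 = 20 mm → 1.2 × 20 × 20 × 430 / 1000 = 206.4 → r_n = 206.4 kN.
Interior bolts: l_c = 85 − 30 = 55 mm → 1.2 × 55 × 20 × 430 / 1000 = 567.6 → r_n = 557.3 kN.
R_n = 1 × 206.4 + 3 × 557.3 = 1878 kN.
Design strength φR_n = 0.75 × 1878 = 1410 kN.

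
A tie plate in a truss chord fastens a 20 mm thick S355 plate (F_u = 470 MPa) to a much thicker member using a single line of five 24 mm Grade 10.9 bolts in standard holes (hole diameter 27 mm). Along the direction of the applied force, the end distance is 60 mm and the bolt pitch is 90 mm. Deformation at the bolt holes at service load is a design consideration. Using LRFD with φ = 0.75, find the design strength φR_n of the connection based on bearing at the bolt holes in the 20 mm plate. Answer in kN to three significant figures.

2020 kN

Per bolt r_n = 1.2 l_c t F_u ≤ 2.4 d t F_u; upper limit = 2.4 × 24 × 20 × 470 / 1000 = 541.4 kN.
Edge bolt: l_c = 60 − 27/2 = 46.5 mm → 1.2 × 46.5 × 20 × 470 / 1000 = 524.5 → r_n = 524.5 kN.
Interior bolts: l_c = 90 − 27 = 63 mm → 1.2 × 63 × 20 × 470 / 1000 = 710.6 → r_n = 541.4 kN.
R_n = 1 × 524.5 + 4 × 541.4 = 2690 kN.
Design strength φR_n = 0.75 × 2690 = 2020 kN.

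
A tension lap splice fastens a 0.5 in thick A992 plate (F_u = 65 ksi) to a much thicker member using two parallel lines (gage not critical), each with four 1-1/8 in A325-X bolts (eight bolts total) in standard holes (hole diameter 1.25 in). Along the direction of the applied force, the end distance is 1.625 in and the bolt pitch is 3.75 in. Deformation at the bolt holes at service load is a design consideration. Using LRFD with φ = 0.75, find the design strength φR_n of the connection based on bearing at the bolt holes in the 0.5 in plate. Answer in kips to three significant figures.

453 kips

Per bolt r_n = 1.2 l_c t F_u ≤ 2.4 d t F_u; upper limit = 2.4 × 1.125 × 0.5 × 65 = 87.75 kips.
Edge bolt: l_c = 1.625 − 1.25/2 = 1 in → 1.2 × 1 × 0.5 × 65 = 39 → r_n = 39 kips.
Interior bolts: l_c = 3.75 − 1.25 = 2.5 in → 1.2 × 2.5 × 0.5 × 65 = 97.5 → r_n = 87.75 kips.
R_n = 2 × 39 + 6 × 87.75 = 604.5 kips.
Design strength φR_n = 0.75 × 604.5 = 453 kips.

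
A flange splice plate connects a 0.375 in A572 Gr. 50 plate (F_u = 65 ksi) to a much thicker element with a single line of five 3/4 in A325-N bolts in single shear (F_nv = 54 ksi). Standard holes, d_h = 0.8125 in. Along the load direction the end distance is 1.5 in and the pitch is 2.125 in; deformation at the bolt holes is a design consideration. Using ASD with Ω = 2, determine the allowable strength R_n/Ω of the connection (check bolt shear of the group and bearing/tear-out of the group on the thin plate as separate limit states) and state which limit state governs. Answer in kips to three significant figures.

Bolt shear: A_b = π·0.75²/4 = 0.4418 in²; R_n = 54 × 0.4418 × 5 × 1 = 119.3 kips → 119.3 / 2 = 59.6 kips.
Bearing (1.2 l_c t F_u ≤ 2.4 d t F_u): upper limit = 2.4·0.75·0.375·65 = 43.87 kips.
  Edge l_c = 1.5 − 0.8125/2 = 1.094 → r_n = 31.99 kips; interior l_c = 2.125 − 0.8125 = 1.312 → r_n = 38.39 kips.
  R_n,bearing = 1·31.99 + 4·38.39 = 185.6 kips → 185.6 / 2 = 92.8 kips.
Bolt shear governs: 59.6 kips.

59.6 kips (bolt shear governs)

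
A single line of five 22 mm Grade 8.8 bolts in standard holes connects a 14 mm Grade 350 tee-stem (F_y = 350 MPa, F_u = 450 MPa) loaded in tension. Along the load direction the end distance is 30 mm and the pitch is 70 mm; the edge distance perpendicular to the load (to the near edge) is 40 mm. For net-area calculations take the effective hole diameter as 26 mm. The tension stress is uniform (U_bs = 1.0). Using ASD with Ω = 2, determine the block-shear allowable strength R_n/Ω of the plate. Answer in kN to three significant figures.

Shear plane L_v = 30 + 4·70 = 310 mm; A_gv = 310 × 14 = 4340 mm².
A_nv = (310 − 4.5·26) × 14 = 2702 mm².
A_nt = (40 − 0.5·26) × 14 = 378 mm².
0.6 F_u A_nv = 729.5 kN; 0.6 F_y A_gv = 911.4 kN → shear rupture governs the shear term.
R_n = 729.5 + 1.0 × 450 × 378 / 1000 = 899.6 kN.
Allowable strength R_n/Ω = 899.6 / 2 = 450 kN.

450 kN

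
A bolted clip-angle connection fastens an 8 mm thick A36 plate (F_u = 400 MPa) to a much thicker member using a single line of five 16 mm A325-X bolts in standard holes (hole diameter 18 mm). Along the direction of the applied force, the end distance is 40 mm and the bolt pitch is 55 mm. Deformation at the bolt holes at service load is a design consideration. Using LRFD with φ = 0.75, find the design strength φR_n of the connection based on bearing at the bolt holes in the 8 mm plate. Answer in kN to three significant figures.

Per bolt r_n = 1.2 l_c t F_u ≤ 2.4 d t F_u; upper limit = 2.4 × 16 × 8 × 400 / 1000 = 122.9 kN.
Edge bolt: l_c = 40 − 18/2 = 31 mm → 1.2 × 31 × 8 × 400 / 1000 = 119 → r_n = 119 kN.
Interior bolts: l_c = 55 − 18 = 37 mm → 1.2 × 37 × 8 × 400 / 1000 = 142.1 → r_n = 122.9 kN.
R_n = 1 × 119 + 4 × 122.9 = 610.6 kN.
Design strength φR_n = 0.75 × 610.6 = 458 kN.

458 kN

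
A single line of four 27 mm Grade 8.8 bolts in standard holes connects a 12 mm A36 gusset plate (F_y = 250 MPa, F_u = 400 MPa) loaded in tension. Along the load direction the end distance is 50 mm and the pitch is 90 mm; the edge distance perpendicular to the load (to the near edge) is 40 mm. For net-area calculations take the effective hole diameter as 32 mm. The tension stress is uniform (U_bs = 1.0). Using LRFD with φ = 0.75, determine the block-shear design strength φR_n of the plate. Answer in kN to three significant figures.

Shear plane L_v = 50 + 3·90 = 320 mm; A_gv = 320 × 12 = 3840 mm².
A_nv = (320 − 3.5·32) × 12 = 2496 mm².
A_nt = (40 − 0.5·32) × 12 = 288 mm².
0.6 F_u A_nv = 599 kN; 0.6 F_y A_gv = 576 kN → shear yielding governs the shear term.
R_n = 576 + 1.0 × 400 × 288 / 1000 = 691.2 kN.
Design strength φR_n = 0.75 × 691.2 = 518 kN.

518 kN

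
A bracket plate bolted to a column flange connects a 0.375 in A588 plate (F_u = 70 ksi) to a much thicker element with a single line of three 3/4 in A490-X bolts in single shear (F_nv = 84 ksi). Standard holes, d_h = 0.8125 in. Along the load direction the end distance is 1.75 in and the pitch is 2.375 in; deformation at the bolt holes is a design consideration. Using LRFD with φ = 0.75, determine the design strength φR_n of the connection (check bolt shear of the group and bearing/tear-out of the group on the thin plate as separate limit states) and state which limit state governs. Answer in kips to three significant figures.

Bolt shear: A_b = π·0.75²/4 = 0.4418 in²; R_n = 84 × 0.4418 × 3 × 1 = 111.3 kips → 0.75 × 111.3 = 83.5 kips.
Bearing (1.2 l_c t F_u ≤ 2.4 d t F_u): upper limit = 2.4·0.75·0.375·70 = 47.25 kips.
  Edge l_c = 1.75 − 0.8125/2 = 1.344 → r_n = 42.33 kips; interior l_c = 2.375 − 0.8125 = 1.562 → r_n = 47.25 kips.
  R_n,bearing = 1·42.33 + 2·47.25 = 136.8 kips → 0.75 × 136.8 = 103 kips.
Bolt shear governs: 83.5 kips.

83.5 kips (bolt shear governs)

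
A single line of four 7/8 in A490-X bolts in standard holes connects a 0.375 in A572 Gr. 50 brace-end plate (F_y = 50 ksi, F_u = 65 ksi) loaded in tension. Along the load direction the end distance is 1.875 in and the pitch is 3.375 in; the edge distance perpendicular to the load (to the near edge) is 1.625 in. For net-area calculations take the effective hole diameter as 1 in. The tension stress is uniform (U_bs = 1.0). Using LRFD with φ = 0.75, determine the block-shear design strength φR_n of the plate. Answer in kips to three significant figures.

114 kips

Shear plane L_v = 1.875 + 3·3.375 = 12 in; A_gv = 12 × 0.375 = 4.5 in².
A_nv = (12 − 3.5·1) × 0.375 = 3.188 in².
A_nt = (1.625 − 0.5·1) × 0.375 = 0.4219 in².
0.6 F_u A_nv = 124.3 kips; 0.6 F_y A_gv = 135 kips → shear rupture governs the shear term.
R_n = 124.3 + 1.0 × 65 × 0.4219 = 151.7 kips.
Design strength φR_n = 0.75 × 151.7 = 114 kips.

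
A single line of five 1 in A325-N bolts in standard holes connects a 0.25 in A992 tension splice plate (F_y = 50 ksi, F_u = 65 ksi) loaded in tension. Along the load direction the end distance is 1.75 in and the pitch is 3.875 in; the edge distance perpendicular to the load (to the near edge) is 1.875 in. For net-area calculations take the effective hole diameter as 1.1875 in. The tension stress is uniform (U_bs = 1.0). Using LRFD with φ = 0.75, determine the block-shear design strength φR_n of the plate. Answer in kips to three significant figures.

Shear plane L_v = 1.75 + 4·3.875 = 17.25 in; A_gv = 17.25 × 0.25 = 4.312 in².
A_nv = (17.25 − 4.5·1.1875) × 0.25 = 2.977 in².
A_nt = (1.875 − 0.5·1.1875) × 0.25 = 0.3203 in².
0.6 F_u A_nv = 116.1 kips; 0.6 F_y A_gv = 129.4 kips → shear rupture governs the shear term.
R_n = 116.1 + 1.0 × 65 × 0.3203 = 136.9 kips.
Design strength φR_n = 0.75 × 136.9 = 103 kips.

103 kips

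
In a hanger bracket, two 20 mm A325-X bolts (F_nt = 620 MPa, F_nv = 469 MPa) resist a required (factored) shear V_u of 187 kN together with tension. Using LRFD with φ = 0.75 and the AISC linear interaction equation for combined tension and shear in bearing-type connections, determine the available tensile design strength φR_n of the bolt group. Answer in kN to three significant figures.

A_b = π·20²/4 = 314.2 mm²; f_rv = 187 × 1000 / (2 × 314.2) = 297.6 MPa.
F'_nt = 1.3 F_nt − (F_nt / φF_nv) f_rv = 1.3·620 − (620/(0.75·469))·297.6 = 281.4 MPa, capped at F_nt → F'_nt = 281.4 MPa.
R_n = F'_nt · A_b · n = 281.4 × 314.2 × 2 / 1000 = 176.8 kN.
Design strength φR_n = 0.75 × 176.8 = 133 kN.

133 kN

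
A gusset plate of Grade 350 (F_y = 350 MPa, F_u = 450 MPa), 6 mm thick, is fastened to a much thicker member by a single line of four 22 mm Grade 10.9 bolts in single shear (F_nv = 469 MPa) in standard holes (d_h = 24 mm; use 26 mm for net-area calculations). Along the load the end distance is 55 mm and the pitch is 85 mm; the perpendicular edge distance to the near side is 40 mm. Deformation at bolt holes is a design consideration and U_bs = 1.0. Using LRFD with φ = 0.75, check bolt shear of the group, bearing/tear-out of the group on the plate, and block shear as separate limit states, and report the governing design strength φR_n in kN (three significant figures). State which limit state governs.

321 kN (block shear governs)

Bolt shear: A_b = π·22²/4 = 380.1 mm²; R_n = 469 × 380.1 × 4 × 1 / 1000 = 713.1 kN → 0.75 × 713.1 = 535 kN.
Bearing: edge l_c = 43, r_n = 139.3 kN; interior l_c = 61, r_n = 142.6 kN; R_n = 139.3 + 3·142.6 = 567 kN → 425 kN.
Block shear: A_gv = 1860, A_nv = 1314, A_nt = 162 mm²; R_n = min(0.6F_uA_nv, 0.6F_yA_gv) + U_bs·F_u·A_nt = 427.7 kN → 321 kN.
Block shear governs: 321 kN.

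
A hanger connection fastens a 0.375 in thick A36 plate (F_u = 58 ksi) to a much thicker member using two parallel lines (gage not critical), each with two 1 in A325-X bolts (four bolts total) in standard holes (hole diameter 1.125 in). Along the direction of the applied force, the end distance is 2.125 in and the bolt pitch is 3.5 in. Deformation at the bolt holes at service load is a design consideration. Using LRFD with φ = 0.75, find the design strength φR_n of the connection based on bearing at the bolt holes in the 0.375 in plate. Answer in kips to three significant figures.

139 kips

Per bolt r_n = 1.2 l_c t F_u ≤ 2.4 d t F_u; upper limit = 2.4 × 1 × 0.375 × 58 = 52.2 kips.
Edge bolt: l_c = 2.125 − 1.125/2 = 1.562 in → 1.2 × 1.562 × 0.375 × 58 = 40.78 → r_n = 40.78 kips.
Interior bolts: l_c = 3.5 − 1.125 = 2.375 in → 1.2 × 2.375 × 0.375 × 58 = 61.99 → r_n = 52.2 kips.
R_n = 2 × 40.78 + 2 × 52.2 = 186 kips.
Design strength φR_n = 0.75 × 186 = 139 kips.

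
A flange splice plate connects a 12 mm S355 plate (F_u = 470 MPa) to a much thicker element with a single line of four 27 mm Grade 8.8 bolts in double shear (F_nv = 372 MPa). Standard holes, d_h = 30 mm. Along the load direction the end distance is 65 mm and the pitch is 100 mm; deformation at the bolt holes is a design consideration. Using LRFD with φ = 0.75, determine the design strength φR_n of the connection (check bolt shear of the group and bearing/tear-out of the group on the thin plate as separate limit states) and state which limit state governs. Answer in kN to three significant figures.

Bolt shear: A_b = π·27²/4 = 572.6 mm²; R_n = 372 × 572.6 × 4 × 2 / 1000 = 1704 kN → 0.75 × 1704 = 1280 kN.
Bearing (1.2 l_c t F_u ≤ 2.4 d t F_u): upper limit = 2.4·27·12·470 / 1000 = 365.5 kN.
  Edge l_c = 65 − 30/2 = 50 → r_n = 338.4 kN; interior l_c = 100 − 30 = 70 → r_n = 365.5 kN.
  R_n,bearing = 1·338.4 + 3·365.5 = 1435 kN → 0.75 × 1435 = 1080 kN.
Bearing governs: 1080 kN.

1080 kN (bearing governs)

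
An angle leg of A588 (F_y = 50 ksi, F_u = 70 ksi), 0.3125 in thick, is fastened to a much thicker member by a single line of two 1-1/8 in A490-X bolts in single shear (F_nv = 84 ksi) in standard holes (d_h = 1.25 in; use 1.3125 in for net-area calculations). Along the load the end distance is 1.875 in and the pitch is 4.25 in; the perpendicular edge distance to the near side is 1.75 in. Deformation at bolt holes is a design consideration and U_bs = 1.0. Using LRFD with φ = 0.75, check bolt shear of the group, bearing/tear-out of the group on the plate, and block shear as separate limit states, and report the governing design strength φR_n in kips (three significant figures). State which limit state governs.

Bolt shear: A_b = π·1.125²/4 = 0.994 in²; R_n = 84 × 0.994 × 2 × 1 = 167 kips → 0.75 × 167 = 125 kips.
Bearing: edge l_c = 1.25, r_n = 32.81 kips; interior l_c = 3, r_n = 59.06 kips; R_n = 32.81 + 1·59.06 = 91.88 kips → 68.9 kips.
Block shear: A_gv = 1.914, A_nv = 1.299, A_nt = 0.3418 in²; R_n = min(0.6F_uA_nv, 0.6F_yA_gv) + U_bs·F_u·A_nt = 78.48 kips → 58.9 kips.
Block shear governs: 58.9 kips.

58.9 kips (block shear governs)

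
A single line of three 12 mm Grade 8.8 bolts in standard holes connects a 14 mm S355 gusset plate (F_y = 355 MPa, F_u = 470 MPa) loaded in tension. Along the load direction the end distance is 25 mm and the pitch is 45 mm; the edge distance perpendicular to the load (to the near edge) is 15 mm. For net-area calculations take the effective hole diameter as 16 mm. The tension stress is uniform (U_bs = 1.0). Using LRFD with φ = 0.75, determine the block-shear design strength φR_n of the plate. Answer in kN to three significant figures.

257 kN

Shear plane L_v = 25 + 2·45 = 115 mm; A_gv = 115 × 14 = 1610 mm².
A_nv = (115 − 2.5·16) × 14 = 1050 mm².
A_nt = (15 − 0.5·16) × 14 = 98 mm².
0.6 F_u A_nv = 296.1 kN; 0.6 F_y A_gv = 342.9 kN → shear rupture governs the shear term.
R_n = 296.1 + 1.0 × 470 × 98 / 1000 = 342.2 kN.
Design strength φR_n = 0.75 × 342.2 = 257 kN.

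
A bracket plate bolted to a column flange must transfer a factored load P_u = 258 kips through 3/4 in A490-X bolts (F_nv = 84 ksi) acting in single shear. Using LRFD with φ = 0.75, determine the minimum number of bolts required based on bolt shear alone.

10 bolts

A_b = π·0.75²/4 = 0.4418 in².
Per-bolt design strength φR_n = 0.75 × 84 × 0.4418 × 1 = 27.83 kips.
n ≥ 258 / 27.83 = 9.27 → use 10 bolts.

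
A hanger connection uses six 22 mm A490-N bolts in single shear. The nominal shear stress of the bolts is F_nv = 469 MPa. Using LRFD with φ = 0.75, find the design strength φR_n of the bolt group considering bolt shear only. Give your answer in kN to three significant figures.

A_b = π × 22² / 4 = 380.1 mm².
R_n = F_nv · A_b · n · n_s = 469 × 380.1 × 6 × 1 / 1000 = 1070 kN.
Design strength φR_n = 0.75 × 1070 = 802 kN.

802 kN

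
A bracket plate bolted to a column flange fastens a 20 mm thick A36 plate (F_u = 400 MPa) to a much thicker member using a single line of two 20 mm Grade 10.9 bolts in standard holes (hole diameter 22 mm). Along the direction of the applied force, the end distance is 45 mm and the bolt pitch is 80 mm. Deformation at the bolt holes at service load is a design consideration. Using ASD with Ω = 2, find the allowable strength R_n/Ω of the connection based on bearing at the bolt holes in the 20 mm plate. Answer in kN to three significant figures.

355 kN

Per bolt r_n = 1.2 l_c t F_u ≤ 2.4 d t F_u; upper limit = 2.4 × 20 × 20 × 400 / 1000 = 384 kN.
Edge bolt: l_c = 45 − 22/2 = 34 mm → 1.2 × 34 × 20 × 400 / 1000 = 326.4 → r_n = 326.4 kN.
Interior bolts: l_c = 80 − 22 = 58 mm → 1.2 × 58 × 20 × 400 / 1000 = 556.8 → r_n = 384 kN.
R_n = 1 × 326.4 + 1 × 384 = 710.4 kN.
Allowable strength R_n/Ω = 710.4 / 2 = 355 kN.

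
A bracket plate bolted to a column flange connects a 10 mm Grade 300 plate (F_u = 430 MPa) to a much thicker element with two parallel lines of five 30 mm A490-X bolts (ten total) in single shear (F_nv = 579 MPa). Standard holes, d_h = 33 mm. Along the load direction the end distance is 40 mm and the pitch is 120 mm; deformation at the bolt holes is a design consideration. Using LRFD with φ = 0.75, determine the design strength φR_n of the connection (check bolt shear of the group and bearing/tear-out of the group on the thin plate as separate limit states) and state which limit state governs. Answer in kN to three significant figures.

2040 kN (bearing governs)

Bolt shear: A_b = π·30²/4 = 706.9 mm²; R_n = 579 × 706.9 × 10 × 1 / 1000 = 4093 kN → 0.75 × 4093 = 3070 kN.
Bearing (1.2 l_c t F_u ≤ 2.4 d t F_u): upper limit = 2.4·30·10·430 / 1000 = 309.6 kN.
  Edge l_c = 40 − 33/2 = 23.5 → r_n = 121.3 kN; interior l_c = 120 − 33 = 87 → r_n = 309.6 kN.
  R_n,bearing = 2·121.3 + 8·309.6 = 2719 kN → 0.75 × 2719 = 2040 kN.
Bearing governs: 2040 kN.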